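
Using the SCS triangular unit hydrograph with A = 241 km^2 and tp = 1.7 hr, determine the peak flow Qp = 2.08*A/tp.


SCS formula: Qp = 2.08 * A / tp.
Qp = 2.08 * 241 / 1.7
   = 501.28 / 1.7
   = 294.87 m^3/s per cm.

294.87


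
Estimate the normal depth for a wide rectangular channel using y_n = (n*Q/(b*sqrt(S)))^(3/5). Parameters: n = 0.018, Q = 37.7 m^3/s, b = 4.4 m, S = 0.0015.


We use the wide-channel approximation y_n = (n*Q/(b*sqrt(S)))^(3/5).
sqrt(S) = sqrt(0.0015) = 0.03873.
Numerator: n*Q = 0.018 * 37.7 = 0.6786.
Denominator: b*sqrt(S) = 4.4 * 0.03873 = 0.170412.
arg = 3.9821.
y_n = 3.9821^(3/5) = 2.2912 m.

2.2912


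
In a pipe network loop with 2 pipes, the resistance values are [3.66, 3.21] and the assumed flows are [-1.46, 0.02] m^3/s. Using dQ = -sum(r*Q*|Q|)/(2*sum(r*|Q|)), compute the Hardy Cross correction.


Numerator terms (r*Q*|Q|): 3.66*-1.46*|-1.46| = -7.8017; 3.21*0.02*|0.02| = 0.0013.
Sum of numerator = -7.8004.
Denominator terms (r*|Q|): 3.66*|-1.46| = 5.3436; 3.21*|0.02| = 0.0642.
2 * sum of denominator = 2 * 5.4078 = 10.8156.
dQ = --7.8004 / 10.8156 = 0.7212 m^3/s.

0.7212


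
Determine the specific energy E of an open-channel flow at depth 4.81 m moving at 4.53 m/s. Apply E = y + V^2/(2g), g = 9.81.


Specific energy E = y + V^2/(2g).
Velocity head = V^2/(2g) = 4.53^2 / (2*9.81) = 20.5209 / 19.62 = 1.0459 m.
E = 4.81 + 1.0459 = 5.8559 m.

5.8559


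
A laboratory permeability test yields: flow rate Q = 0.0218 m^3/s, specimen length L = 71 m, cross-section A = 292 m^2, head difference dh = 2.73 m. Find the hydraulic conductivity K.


From K = Q*L / (A*dh):
Numerator: Q*L = 0.0218 * 71 = 1.5478.
Denominator: A*dh = 292 * 2.73 = 797.16.
K = 1.5478 / 797.16 = 0.001942 m/s.

0.001942


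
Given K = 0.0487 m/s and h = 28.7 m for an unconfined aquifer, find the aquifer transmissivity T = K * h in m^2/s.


Transmissivity is defined as T = K * h.
T = 0.0487 * 28.7
  = 1.3977 m^2/s.

1.3977


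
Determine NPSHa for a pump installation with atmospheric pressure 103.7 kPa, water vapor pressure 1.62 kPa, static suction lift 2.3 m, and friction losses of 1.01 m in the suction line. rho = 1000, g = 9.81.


NPSHa = p_atm/(rho*g) - z_s - hf_s - p_vap/(rho*g).
p_atm/(rho*g) = 103.7*1000 / (1000*9.81) = 10.571 m.
p_vap/(rho*g) = 1.62*1000 / (1000*9.81) = 0.165 m.
NPSHa = 10.571 - 2.3 - 1.01 - 0.165
      = 7.1 m.

7.1


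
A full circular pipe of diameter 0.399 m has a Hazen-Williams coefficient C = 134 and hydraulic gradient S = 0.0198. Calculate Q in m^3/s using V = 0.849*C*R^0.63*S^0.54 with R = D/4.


For a full circular pipe, R = D/4 = 0.399/4 = 0.0998 m.
V = 0.849 * 134 * 0.0998^0.63 * 0.0198^0.54
  = 0.849 * 134 * 0.234053 * 0.120282
  = 3.2028 m/s.
Pipe area A = pi*D^2/4 = pi*0.399^2/4 = 0.125 m^2.
Q = A * V = 0.125 * 3.2028 = 0.4005 m^3/s.

0.4005


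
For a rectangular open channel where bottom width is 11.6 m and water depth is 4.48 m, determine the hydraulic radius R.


For a rectangular section:
Flow area A = b * y = 11.6 * 4.48 = 51.97 m^2.
Wetted perimeter P = b + 2y = 11.6 + 2*4.48 = 20.56 m.
Hydraulic radius R = A/P = 51.97 / 20.56 = 2.5276 m.

2.5276


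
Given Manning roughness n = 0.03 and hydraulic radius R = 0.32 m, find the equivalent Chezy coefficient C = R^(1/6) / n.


The Chezy coefficient relates to Manning's n through C = R^(1/6) / n.
R^(1/6) = 0.32^(1/6) = 0.827037.
C = 0.827037 / 0.03 = 27.57 m^(1/2)/s.

27.57


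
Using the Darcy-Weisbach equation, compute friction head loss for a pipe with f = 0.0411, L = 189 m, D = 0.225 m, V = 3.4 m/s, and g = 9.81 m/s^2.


Darcy-Weisbach equation: h_f = f * (L/D) * V^2/(2g).
f * L/D = 0.0411 * 189/0.225 = 34.524.
V^2/(2g) = 3.4^2 / (2*9.81) = 11.56 / 19.62 = 0.5892 m.
h_f = 34.524 * 0.5892 = 20.341 m.

20.341


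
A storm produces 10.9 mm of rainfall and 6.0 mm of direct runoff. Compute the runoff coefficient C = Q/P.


The runoff coefficient C = runoff depth / rainfall depth.
C = 6.0 / 10.9
  = 0.5505.

0.5505


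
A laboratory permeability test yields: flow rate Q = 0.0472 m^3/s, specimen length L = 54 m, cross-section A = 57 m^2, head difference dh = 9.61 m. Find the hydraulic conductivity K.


From K = Q*L / (A*dh):
Numerator: Q*L = 0.0472 * 54 = 2.5488.
Denominator: A*dh = 57 * 9.61 = 547.77.
K = 2.5488 / 547.77 = 0.004653 m/s.

0.004653


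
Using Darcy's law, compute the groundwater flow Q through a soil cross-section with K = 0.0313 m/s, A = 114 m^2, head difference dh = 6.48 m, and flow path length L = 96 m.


Darcy's law: Q = K * A * i, where i = dh/L.
Hydraulic gradient i = 6.48 / 96 = 0.0675.
Q = 0.0313 * 114 * 0.0675
  = 0.2409 m^3/s.

0.2409


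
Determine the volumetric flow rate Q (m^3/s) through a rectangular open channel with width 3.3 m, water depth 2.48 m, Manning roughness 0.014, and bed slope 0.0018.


For a rectangular channel, the cross-sectional area A = b * y = 3.3 * 2.48 = 8.18 m^2.
The wetted perimeter P = b + 2y = 3.3 + 2*2.48 = 8.26 m.
Hydraulic radius R = A/P = 8.18/8.26 = 0.9908 m.
Velocity V = (1/n)*R^(2/3)*S^(1/2) = (1/0.014)*0.9908^(2/3)*0.0018^(1/2) = 3.0118 m/s.
Discharge Q = A * V = 8.18 * 3.0118 = 24.649 m^3/s.

24.649


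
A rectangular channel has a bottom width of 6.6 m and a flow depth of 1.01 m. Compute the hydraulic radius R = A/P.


For a rectangular section:
Flow area A = b * y = 6.6 * 1.01 = 6.67 m^2.
Wetted perimeter P = b + 2y = 6.6 + 2*1.01 = 8.62 m.
Hydraulic radius R = A/P = 6.67 / 8.62 = 0.7733 m.

0.7733


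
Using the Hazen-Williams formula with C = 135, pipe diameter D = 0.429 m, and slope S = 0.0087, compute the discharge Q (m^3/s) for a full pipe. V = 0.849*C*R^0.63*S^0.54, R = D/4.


For a full circular pipe, R = D/4 = 0.429/4 = 0.1072 m.
V = 0.849 * 135 * 0.1072^0.63 * 0.0087^0.54
  = 0.849 * 135 * 0.244991 * 0.077151
  = 2.1664 m/s.
Pipe area A = pi*D^2/4 = pi*0.429^2/4 = 0.1445 m^2.
Q = A * V = 0.1445 * 2.1664 = 0.3131 m^3/s.

0.3131


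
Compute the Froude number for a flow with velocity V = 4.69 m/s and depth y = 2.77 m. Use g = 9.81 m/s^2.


The Froude number is defined as Fr = V / sqrt(g*y).
g*y = 9.81 * 2.77 = 27.1737.
sqrt(g*y) = sqrt(27.1737) = 5.2128.
Fr = 4.69 / 5.2128 = 0.8997.

0.8997


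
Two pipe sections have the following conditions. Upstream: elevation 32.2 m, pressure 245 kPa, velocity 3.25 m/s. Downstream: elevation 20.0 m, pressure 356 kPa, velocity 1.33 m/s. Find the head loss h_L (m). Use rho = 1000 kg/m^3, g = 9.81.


Total head at each section: H = z + p/(rho*g) + V^2/(2g).
H1 = 32.2 + 245*1000/(1000*9.81) + 3.25^2/(2*9.81)
   = 32.2 + 24.975 + 0.5384
   = 57.713 m.
H2 = 20.0 + 356*1000/(1000*9.81) + 1.33^2/(2*9.81)
   = 20.0 + 36.29 + 0.0902
   = 56.38 m.
h_L = H1 - H2 = 57.713 - 56.38 = 1.333 m.

1.333


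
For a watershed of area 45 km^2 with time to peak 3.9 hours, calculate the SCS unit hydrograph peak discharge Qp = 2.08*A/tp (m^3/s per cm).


SCS formula: Qp = 2.08 * A / tp.
Qp = 2.08 * 45 / 3.9
   = 93.6 / 3.9
   = 24.0 m^3/s per cm.

24.0


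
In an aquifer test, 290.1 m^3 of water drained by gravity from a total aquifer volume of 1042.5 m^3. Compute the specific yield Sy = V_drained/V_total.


Specific yield Sy = Volume drained / Total volume.
Sy = 290.1 / 1042.5
   = 0.2783.

0.2783


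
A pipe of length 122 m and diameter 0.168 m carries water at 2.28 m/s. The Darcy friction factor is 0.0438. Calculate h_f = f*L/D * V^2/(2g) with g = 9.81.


Darcy-Weisbach equation: h_f = f * (L/D) * V^2/(2g).
f * L/D = 0.0438 * 122/0.168 = 31.8071.
V^2/(2g) = 2.28^2 / (2*9.81) = 5.1984 / 19.62 = 0.265 m.
h_f = 31.8071 * 0.265 = 8.427 m.

8.427


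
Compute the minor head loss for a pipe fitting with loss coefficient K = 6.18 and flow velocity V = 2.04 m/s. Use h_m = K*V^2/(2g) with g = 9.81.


Minor loss formula: h_m = K * V^2/(2g).
V^2 = 2.04^2 = 4.1616.
V^2/(2g) = 4.1616 / 19.62 = 0.2121 m.
h_m = 6.18 * 0.2121 = 1.3108 m.

1.3108


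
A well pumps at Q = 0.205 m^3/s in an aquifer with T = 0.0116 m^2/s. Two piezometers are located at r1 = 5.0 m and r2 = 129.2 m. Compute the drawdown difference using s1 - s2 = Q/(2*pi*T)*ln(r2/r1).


Thiem equation: s1 - s2 = Q/(2*pi*T) * ln(r2/r1).
ln(r2/r1) = ln(129.2/5.0) = 3.2519.
Q/(2*pi*T) = 0.205 / (2*pi*0.0116) = 0.205 / 0.0729 = 2.8127.
s1 - s2 = 2.8127 * 3.2519 = 9.1465 m.

9.1465


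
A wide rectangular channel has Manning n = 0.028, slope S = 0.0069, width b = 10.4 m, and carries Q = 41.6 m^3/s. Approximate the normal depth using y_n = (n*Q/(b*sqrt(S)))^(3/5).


We use the wide-channel approximation y_n = (n*Q/(b*sqrt(S)))^(3/5).
sqrt(S) = sqrt(0.0069) = 0.083066.
Numerator: n*Q = 0.028 * 41.6 = 1.1648.
Denominator: b*sqrt(S) = 10.4 * 0.083066 = 0.863886.
arg = 1.3483.
y_n = 1.3483^(3/5) = 1.1964 m.

1.1964


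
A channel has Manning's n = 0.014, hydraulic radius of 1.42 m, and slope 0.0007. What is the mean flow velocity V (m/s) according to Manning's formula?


Manning's equation gives V = (1/n) * R^(2/3) * S^(1/2).
First, compute R^(2/3) = 1.42^(2/3) = 1.2634.
Next, S^(1/2) = 0.0007^(1/2) = 0.026458.
Then 1/n = 1/0.014 = 71.43.
V = 71.43 * 1.2634 * 0.026458 = 2.3875 m/s.

2.3875


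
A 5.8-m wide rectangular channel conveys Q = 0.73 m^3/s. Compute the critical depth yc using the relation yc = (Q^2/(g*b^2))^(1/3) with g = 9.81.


Using yc = (Q^2 / (g * b^2))^(1/3):
Q^2 = 0.73^2 = 0.53.
g * b^2 = 9.81 * 5.8^2 = 9.81 * 33.64 = 330.01.
Q^2 / (g*b^2) = 0.53 / 330.01 = 0.0016.
yc = 0.0016^(1/3) = 0.1173 m.

0.1173


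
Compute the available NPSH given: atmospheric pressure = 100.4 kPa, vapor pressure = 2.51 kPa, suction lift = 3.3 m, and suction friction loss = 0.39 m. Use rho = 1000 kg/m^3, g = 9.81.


NPSHa = p_atm/(rho*g) - z_s - hf_s - p_vap/(rho*g).
p_atm/(rho*g) = 100.4*1000 / (1000*9.81) = 10.234 m.
p_vap/(rho*g) = 2.51*1000 / (1000*9.81) = 0.256 m.
NPSHa = 10.234 - 3.3 - 0.39 - 0.256
      = 6.29 m.

6.29


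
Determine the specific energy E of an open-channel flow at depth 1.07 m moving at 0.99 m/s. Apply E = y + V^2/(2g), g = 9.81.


Specific energy E = y + V^2/(2g).
Velocity head = V^2/(2g) = 0.99^2 / (2*9.81) = 0.9801 / 19.62 = 0.05 m.
E = 1.07 + 0.05 = 1.12 m.

1.12


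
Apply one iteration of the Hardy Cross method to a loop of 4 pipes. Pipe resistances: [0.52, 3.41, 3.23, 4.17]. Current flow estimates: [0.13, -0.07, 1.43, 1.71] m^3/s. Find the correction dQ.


Numerator terms (r*Q*|Q|): 0.52*0.13*|0.13| = 0.0088; 3.41*-0.07*|-0.07| = -0.0167; 3.23*1.43*|1.43| = 6.605; 4.17*1.71*|1.71| = 12.1935.
Sum of numerator = 18.7906.
Denominator terms (r*|Q|): 0.52*|0.13| = 0.0676; 3.41*|-0.07| = 0.2387; 3.23*|1.43| = 4.6189; 4.17*|1.71| = 7.1307.
2 * sum of denominator = 2 * 12.0559 = 24.1118.
dQ = -18.7906 / 24.1118 = -0.7793 m^3/s.

-0.7793


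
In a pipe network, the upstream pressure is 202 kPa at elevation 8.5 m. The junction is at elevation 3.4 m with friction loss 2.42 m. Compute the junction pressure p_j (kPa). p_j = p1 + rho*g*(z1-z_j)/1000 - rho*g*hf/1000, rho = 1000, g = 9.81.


Junction pressure: p_j = p1 + rho*g*(z1 - z_j)/1000 - rho*g*hf/1000.
Elevation term = 1000*9.81*(8.5 - 3.4)/1000 = 50.031 kPa.
Friction term = 1000*9.81*2.42/1000 = 23.74 kPa.
p_j = 202 + 50.031 - 23.74 = 228.29 kPa.

228.29


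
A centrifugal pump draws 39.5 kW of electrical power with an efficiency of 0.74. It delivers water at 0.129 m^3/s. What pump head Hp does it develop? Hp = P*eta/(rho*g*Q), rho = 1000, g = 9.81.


Pump head formula: Hp = P * eta / (rho * g * Q).
Numerator: P * eta = 39.5 * 1000 * 0.74 = 29230.0 W.
Denominator: rho * g * Q = 1000 * 9.81 * 0.129 = 1265.49.
Hp = 29230.0 / 1265.49 = 23.1 m.

23.1


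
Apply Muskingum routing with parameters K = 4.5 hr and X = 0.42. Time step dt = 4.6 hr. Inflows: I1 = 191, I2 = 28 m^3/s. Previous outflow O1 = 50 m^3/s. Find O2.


Muskingum coefficients:
denom = 2*K*(1-X) + dt = 2*4.5*(1-0.42) + 4.6 = 9.82.
C0 = (dt - 2*K*X)/denom = (4.6 - 2*4.5*0.42)/9.82 = 0.0835.
C1 = (dt + 2*K*X)/denom = (4.6 + 2*4.5*0.42)/9.82 = 0.8534.
C2 = (2*K*(1-X) - dt)/denom = 0.0631.
O2 = C0*I2 + C1*I1 + C2*O1
   = 0.0835*28 + 0.8534*191 + 0.0631*50
   = 168.49 m^3/s.

168.49


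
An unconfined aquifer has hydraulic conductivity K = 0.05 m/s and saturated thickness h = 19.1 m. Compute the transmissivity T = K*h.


Transmissivity is defined as T = K * h.
T = 0.05 * 19.1
  = 0.955 m^2/s.

0.955


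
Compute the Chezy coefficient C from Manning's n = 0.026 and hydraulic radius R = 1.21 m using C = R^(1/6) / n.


The Chezy coefficient relates to Manning's n through C = R^(1/6) / n.
R^(1/6) = 1.21^(1/6) = 1.03228.
C = 1.03228 / 0.026 = 39.7 m^(1/2)/s.

39.7


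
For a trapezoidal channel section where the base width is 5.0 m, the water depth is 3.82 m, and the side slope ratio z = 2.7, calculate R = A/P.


For a trapezoidal section with side slope z:
A = (b + z*y)*y = (5.0 + 2.7*3.82)*3.82 = 58.499 m^2.
P = b + 2*y*sqrt(1 + z^2) = 5.0 + 2*3.82*sqrt(1 + 2.7^2) = 26.997 m.
R = A/P = 58.499 / 26.997 = 2.1669 m.

2.1669


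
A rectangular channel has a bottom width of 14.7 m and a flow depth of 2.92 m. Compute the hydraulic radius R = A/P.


For a rectangular section:
Flow area A = b * y = 14.7 * 2.92 = 42.92 m^2.
Wetted perimeter P = b + 2y = 14.7 + 2*2.92 = 20.54 m.
Hydraulic radius R = A/P = 42.92 / 20.54 = 2.0898 m.

2.0898


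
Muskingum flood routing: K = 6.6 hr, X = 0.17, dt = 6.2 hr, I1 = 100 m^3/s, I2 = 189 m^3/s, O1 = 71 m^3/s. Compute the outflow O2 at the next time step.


Muskingum coefficients:
denom = 2*K*(1-X) + dt = 2*6.6*(1-0.17) + 6.2 = 17.156.
C0 = (dt - 2*K*X)/denom = (6.2 - 2*6.6*0.17)/17.156 = 0.2306.
C1 = (dt + 2*K*X)/denom = (6.2 + 2*6.6*0.17)/17.156 = 0.4922.
C2 = (2*K*(1-X) - dt)/denom = 0.2772.
O2 = C0*I2 + C1*I1 + C2*O1
   = 0.2306*189 + 0.4922*100 + 0.2772*71
   = 112.48 m^3/s.

112.48


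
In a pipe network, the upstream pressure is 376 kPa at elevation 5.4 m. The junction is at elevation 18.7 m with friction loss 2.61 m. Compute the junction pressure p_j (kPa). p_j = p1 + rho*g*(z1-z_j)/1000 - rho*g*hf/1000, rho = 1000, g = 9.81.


Junction pressure: p_j = p1 + rho*g*(z1 - z_j)/1000 - rho*g*hf/1000.
Elevation term = 1000*9.81*(5.4 - 18.7)/1000 = -130.473 kPa.
Friction term = 1000*9.81*2.61/1000 = 25.604 kPa.
p_j = 376 + -130.473 - 25.604 = 219.92 kPa.

219.92


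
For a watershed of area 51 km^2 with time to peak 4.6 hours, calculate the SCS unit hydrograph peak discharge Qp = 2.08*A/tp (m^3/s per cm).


SCS formula: Qp = 2.08 * A / tp.
Qp = 2.08 * 51 / 4.6
   = 106.08 / 4.6
   = 23.06 m^3/s per cm.

23.06


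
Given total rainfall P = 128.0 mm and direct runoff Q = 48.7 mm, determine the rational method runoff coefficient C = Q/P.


The runoff coefficient C = runoff depth / rainfall depth.
C = 48.7 / 128.0
  = 0.3805.

0.3805


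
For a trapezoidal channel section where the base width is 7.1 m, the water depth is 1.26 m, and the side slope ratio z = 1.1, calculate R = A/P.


For a trapezoidal section with side slope z:
A = (b + z*y)*y = (7.1 + 1.1*1.26)*1.26 = 10.692 m^2.
P = b + 2*y*sqrt(1 + z^2) = 7.1 + 2*1.26*sqrt(1 + 1.1^2) = 10.846 m.
R = A/P = 10.692 / 10.846 = 0.9858 m.

0.9858


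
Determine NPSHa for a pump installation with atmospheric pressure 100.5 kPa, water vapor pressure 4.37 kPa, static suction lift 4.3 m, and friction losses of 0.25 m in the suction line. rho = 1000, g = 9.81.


NPSHa = p_atm/(rho*g) - z_s - hf_s - p_vap/(rho*g).
p_atm/(rho*g) = 100.5*1000 / (1000*9.81) = 10.245 m.
p_vap/(rho*g) = 4.37*1000 / (1000*9.81) = 0.445 m.
NPSHa = 10.245 - 4.3 - 0.25 - 0.445
      = 5.25 m.

5.25


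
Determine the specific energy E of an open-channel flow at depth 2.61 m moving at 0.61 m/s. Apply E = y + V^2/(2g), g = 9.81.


Specific energy E = y + V^2/(2g).
Velocity head = V^2/(2g) = 0.61^2 / (2*9.81) = 0.3721 / 19.62 = 0.019 m.
E = 2.61 + 0.019 = 2.629 m.

2.629


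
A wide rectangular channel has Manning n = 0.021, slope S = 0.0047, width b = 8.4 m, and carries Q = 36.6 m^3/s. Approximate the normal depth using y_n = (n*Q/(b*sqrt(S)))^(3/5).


We use the wide-channel approximation y_n = (n*Q/(b*sqrt(S)))^(3/5).
sqrt(S) = sqrt(0.0047) = 0.068557.
Numerator: n*Q = 0.021 * 36.6 = 0.7686.
Denominator: b*sqrt(S) = 8.4 * 0.068557 = 0.575879.
arg = 1.3347.
y_n = 1.3347^(3/5) = 1.1891 m.

1.1891


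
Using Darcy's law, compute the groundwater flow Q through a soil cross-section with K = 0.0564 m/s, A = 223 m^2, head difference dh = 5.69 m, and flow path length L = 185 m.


Darcy's law: Q = K * A * i, where i = dh/L.
Hydraulic gradient i = 5.69 / 185 = 0.030757.
Q = 0.0564 * 223 * 0.030757
  = 0.3868 m^3/s.

0.3868


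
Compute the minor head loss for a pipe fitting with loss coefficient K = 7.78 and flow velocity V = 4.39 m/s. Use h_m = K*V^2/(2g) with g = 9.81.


Minor loss formula: h_m = K * V^2/(2g).
V^2 = 4.39^2 = 19.2721.
V^2/(2g) = 19.2721 / 19.62 = 0.9823 m.
h_m = 7.78 * 0.9823 = 7.642 m.

7.642


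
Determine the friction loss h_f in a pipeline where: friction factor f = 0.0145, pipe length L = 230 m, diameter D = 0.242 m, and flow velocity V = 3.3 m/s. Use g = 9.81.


Darcy-Weisbach equation: h_f = f * (L/D) * V^2/(2g).
f * L/D = 0.0145 * 230/0.242 = 13.781.
V^2/(2g) = 3.3^2 / (2*9.81) = 10.89 / 19.62 = 0.555 m.
h_f = 13.781 * 0.555 = 7.649 m.

7.649


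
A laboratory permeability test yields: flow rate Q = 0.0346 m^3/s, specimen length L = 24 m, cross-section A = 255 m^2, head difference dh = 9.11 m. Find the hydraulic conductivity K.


From K = Q*L / (A*dh):
Numerator: Q*L = 0.0346 * 24 = 0.8304.
Denominator: A*dh = 255 * 9.11 = 2323.05.
K = 0.8304 / 2323.05 = 0.000357 m/s.

0.000357


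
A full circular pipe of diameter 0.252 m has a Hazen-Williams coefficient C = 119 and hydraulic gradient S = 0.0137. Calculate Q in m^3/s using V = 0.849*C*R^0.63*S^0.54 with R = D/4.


For a full circular pipe, R = D/4 = 0.252/4 = 0.063 m.
V = 0.849 * 119 * 0.063^0.63 * 0.0137^0.54
  = 0.849 * 119 * 0.17522 * 0.098589
  = 1.7453 m/s.
Pipe area A = pi*D^2/4 = pi*0.252^2/4 = 0.0499 m^2.
Q = A * V = 0.0499 * 1.7453 = 0.087 m^3/s.

0.087


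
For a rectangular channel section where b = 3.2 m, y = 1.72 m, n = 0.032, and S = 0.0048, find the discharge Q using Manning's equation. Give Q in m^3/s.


For a rectangular channel, the cross-sectional area A = b * y = 3.2 * 1.72 = 5.5 m^2.
The wetted perimeter P = b + 2y = 3.2 + 2*1.72 = 6.64 m.
Hydraulic radius R = A/P = 5.5/6.64 = 0.8289 m.
Velocity V = (1/n)*R^(2/3)*S^(1/2) = (1/0.032)*0.8289^(2/3)*0.0048^(1/2) = 1.9105 m/s.
Discharge Q = A * V = 5.5 * 1.9105 = 10.515 m^3/s.

10.515


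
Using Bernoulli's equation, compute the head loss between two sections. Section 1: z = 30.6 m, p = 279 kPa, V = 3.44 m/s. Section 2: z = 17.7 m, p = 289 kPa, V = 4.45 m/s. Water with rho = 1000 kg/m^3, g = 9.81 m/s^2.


Total head at each section: H = z + p/(rho*g) + V^2/(2g).
H1 = 30.6 + 279*1000/(1000*9.81) + 3.44^2/(2*9.81)
   = 30.6 + 28.44 + 0.6031
   = 59.644 m.
H2 = 17.7 + 289*1000/(1000*9.81) + 4.45^2/(2*9.81)
   = 17.7 + 29.46 + 1.0093
   = 48.169 m.
h_L = H1 - H2 = 59.644 - 48.169 = 11.474 m.

11.474


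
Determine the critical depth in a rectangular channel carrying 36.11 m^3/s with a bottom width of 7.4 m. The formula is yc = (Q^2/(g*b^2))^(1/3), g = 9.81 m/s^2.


Using yc = (Q^2 / (g * b^2))^(1/3):
Q^2 = 36.11^2 = 1303.93.
g * b^2 = 9.81 * 7.4^2 = 9.81 * 54.76 = 537.2.
Q^2 / (g*b^2) = 1303.93 / 537.2 = 2.4273.
yc = 2.4273^(1/3) = 1.3439 m.

1.3439


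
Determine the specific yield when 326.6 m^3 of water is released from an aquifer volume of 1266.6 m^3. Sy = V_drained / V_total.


Specific yield Sy = Volume drained / Total volume.
Sy = 326.6 / 1266.6
   = 0.2579.

0.2579


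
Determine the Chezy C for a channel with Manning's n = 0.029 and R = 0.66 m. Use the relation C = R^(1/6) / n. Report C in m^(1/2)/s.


The Chezy coefficient relates to Manning's n through C = R^(1/6) / n.
R^(1/6) = 0.66^(1/6) = 0.933091.
C = 0.933091 / 0.029 = 32.18 m^(1/2)/s.

32.18


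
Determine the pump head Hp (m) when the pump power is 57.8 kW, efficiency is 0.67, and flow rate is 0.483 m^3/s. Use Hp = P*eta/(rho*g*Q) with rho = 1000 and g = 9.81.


Pump head formula: Hp = P * eta / (rho * g * Q).
Numerator: P * eta = 57.8 * 1000 * 0.67 = 38726.0 W.
Denominator: rho * g * Q = 1000 * 9.81 * 0.483 = 4738.23.
Hp = 38726.0 / 4738.23 = 8.17 m.

8.17


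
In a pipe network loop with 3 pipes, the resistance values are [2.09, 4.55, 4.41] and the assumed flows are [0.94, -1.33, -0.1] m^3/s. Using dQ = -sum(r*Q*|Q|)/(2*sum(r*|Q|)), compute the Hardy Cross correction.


Numerator terms (r*Q*|Q|): 2.09*0.94*|0.94| = 1.8467; 4.55*-1.33*|-1.33| = -8.0485; 4.41*-0.1*|-0.1| = -0.0441.
Sum of numerator = -6.2459.
Denominator terms (r*|Q|): 2.09*|0.94| = 1.9646; 4.55*|-1.33| = 6.0515; 4.41*|-0.1| = 0.441.
2 * sum of denominator = 2 * 8.4571 = 16.9142.
dQ = --6.2459 / 16.9142 = 0.3693 m^3/s.

0.3693


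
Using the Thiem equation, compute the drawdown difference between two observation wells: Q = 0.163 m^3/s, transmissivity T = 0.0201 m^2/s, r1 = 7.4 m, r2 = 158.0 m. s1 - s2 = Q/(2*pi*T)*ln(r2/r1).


Thiem equation: s1 - s2 = Q/(2*pi*T) * ln(r2/r1).
ln(r2/r1) = ln(158.0/7.4) = 3.0611.
Q/(2*pi*T) = 0.163 / (2*pi*0.0201) = 0.163 / 0.1263 = 1.2907.
s1 - s2 = 1.2907 * 3.0611 = 3.9509 m.

3.9509


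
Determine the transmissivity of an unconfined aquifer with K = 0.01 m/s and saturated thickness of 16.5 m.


Transmissivity is defined as T = K * h.
T = 0.01 * 16.5
  = 0.165 m^2/s.

0.165


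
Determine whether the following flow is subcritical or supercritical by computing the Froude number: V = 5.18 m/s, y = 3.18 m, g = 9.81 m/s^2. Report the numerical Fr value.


The Froude number is defined as Fr = V / sqrt(g*y).
g*y = 9.81 * 3.18 = 31.1958.
sqrt(g*y) = sqrt(31.1958) = 5.5853.
Fr = 5.18 / 5.5853 = 0.9274.
Since Fr < 1, the flow is subcritical.

0.9274


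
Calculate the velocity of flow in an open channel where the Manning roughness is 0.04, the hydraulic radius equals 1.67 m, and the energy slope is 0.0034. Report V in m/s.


Manning's equation gives V = (1/n) * R^(2/3) * S^(1/2).
First, compute R^(2/3) = 1.67^(2/3) = 1.4076.
Next, S^(1/2) = 0.0034^(1/2) = 0.05831.
Then 1/n = 1/0.04 = 25.0.
V = 25.0 * 1.4076 * 0.05831 = 2.0519 m/s.

2.0519


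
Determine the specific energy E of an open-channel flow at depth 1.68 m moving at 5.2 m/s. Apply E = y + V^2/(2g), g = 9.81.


Specific energy E = y + V^2/(2g).
Velocity head = V^2/(2g) = 5.2^2 / (2*9.81) = 27.04 / 19.62 = 1.3782 m.
E = 1.68 + 1.3782 = 3.0582 m.

3.0582


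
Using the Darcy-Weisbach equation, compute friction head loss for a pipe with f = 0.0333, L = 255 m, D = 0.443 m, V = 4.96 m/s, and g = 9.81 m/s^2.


Darcy-Weisbach equation: h_f = f * (L/D) * V^2/(2g).
f * L/D = 0.0333 * 255/0.443 = 19.1682.
V^2/(2g) = 4.96^2 / (2*9.81) = 24.6016 / 19.62 = 1.2539 m.
h_f = 19.1682 * 1.2539 = 24.035 m.

24.035


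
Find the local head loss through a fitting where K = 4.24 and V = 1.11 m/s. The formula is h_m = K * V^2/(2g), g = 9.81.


Minor loss formula: h_m = K * V^2/(2g).
V^2 = 1.11^2 = 1.2321.
V^2/(2g) = 1.2321 / 19.62 = 0.0628 m.
h_m = 4.24 * 0.0628 = 0.2663 m.

0.2663


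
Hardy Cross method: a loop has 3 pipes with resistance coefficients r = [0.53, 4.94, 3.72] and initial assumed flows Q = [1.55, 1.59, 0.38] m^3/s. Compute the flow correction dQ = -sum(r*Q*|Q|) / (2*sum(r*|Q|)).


Numerator terms (r*Q*|Q|): 0.53*1.55*|1.55| = 1.2733; 4.94*1.59*|1.59| = 12.4888; 3.72*0.38*|0.38| = 0.5372.
Sum of numerator = 14.2993.
Denominator terms (r*|Q|): 0.53*|1.55| = 0.8215; 4.94*|1.59| = 7.8546; 3.72*|0.38| = 1.4136.
2 * sum of denominator = 2 * 10.0897 = 20.1794.
dQ = -14.2993 / 20.1794 = -0.7086 m^3/s.

-0.7086


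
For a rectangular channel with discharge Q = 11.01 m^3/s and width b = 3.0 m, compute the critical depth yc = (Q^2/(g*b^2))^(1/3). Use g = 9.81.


Using yc = (Q^2 / (g * b^2))^(1/3):
Q^2 = 11.01^2 = 121.22.
g * b^2 = 9.81 * 3.0^2 = 9.81 * 9.0 = 88.29.
Q^2 / (g*b^2) = 121.22 / 88.29 = 1.373.
yc = 1.373^(1/3) = 1.1114 m.

1.1114


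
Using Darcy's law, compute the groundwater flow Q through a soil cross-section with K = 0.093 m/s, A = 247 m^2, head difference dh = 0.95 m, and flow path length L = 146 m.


Darcy's law: Q = K * A * i, where i = dh/L.
Hydraulic gradient i = 0.95 / 146 = 0.006507.
Q = 0.093 * 247 * 0.006507
  = 0.1495 m^3/s.

0.1495


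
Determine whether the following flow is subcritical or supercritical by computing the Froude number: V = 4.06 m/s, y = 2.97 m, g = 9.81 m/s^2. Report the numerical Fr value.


The Froude number is defined as Fr = V / sqrt(g*y).
g*y = 9.81 * 2.97 = 29.1357.
sqrt(g*y) = sqrt(29.1357) = 5.3977.
Fr = 4.06 / 5.3977 = 0.7522.
Since Fr < 1, the flow is subcritical.

0.7522


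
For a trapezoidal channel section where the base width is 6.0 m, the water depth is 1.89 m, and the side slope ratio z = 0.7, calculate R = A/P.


For a trapezoidal section with side slope z:
A = (b + z*y)*y = (6.0 + 0.7*1.89)*1.89 = 13.84 m^2.
P = b + 2*y*sqrt(1 + z^2) = 6.0 + 2*1.89*sqrt(1 + 0.7^2) = 10.614 m.
R = A/P = 13.84 / 10.614 = 1.304 m.

1.304


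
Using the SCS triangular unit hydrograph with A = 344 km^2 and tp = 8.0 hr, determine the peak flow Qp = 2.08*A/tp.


SCS formula: Qp = 2.08 * A / tp.
Qp = 2.08 * 344 / 8.0
   = 715.52 / 8.0
   = 89.44 m^3/s per cm.

89.44


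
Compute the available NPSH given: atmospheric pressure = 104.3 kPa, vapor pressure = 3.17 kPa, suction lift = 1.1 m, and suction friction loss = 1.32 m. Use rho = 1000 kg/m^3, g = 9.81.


NPSHa = p_atm/(rho*g) - z_s - hf_s - p_vap/(rho*g).
p_atm/(rho*g) = 104.3*1000 / (1000*9.81) = 10.632 m.
p_vap/(rho*g) = 3.17*1000 / (1000*9.81) = 0.323 m.
NPSHa = 10.632 - 1.1 - 1.32 - 0.323
      = 7.89 m.

7.89


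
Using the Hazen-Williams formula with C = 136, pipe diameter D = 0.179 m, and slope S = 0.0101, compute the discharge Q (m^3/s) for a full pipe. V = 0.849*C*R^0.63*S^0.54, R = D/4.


For a full circular pipe, R = D/4 = 0.179/4 = 0.0447 m.
V = 0.849 * 136 * 0.0447^0.63 * 0.0101^0.54
  = 0.849 * 136 * 0.141254 * 0.083625
  = 1.3639 m/s.
Pipe area A = pi*D^2/4 = pi*0.179^2/4 = 0.0252 m^2.
Q = A * V = 0.0252 * 1.3639 = 0.0343 m^3/s.

0.0343


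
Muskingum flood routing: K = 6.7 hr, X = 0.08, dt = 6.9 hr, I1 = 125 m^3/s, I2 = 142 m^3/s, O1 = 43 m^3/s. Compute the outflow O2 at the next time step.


Muskingum coefficients:
denom = 2*K*(1-X) + dt = 2*6.7*(1-0.08) + 6.9 = 19.228.
C0 = (dt - 2*K*X)/denom = (6.9 - 2*6.7*0.08)/19.228 = 0.3031.
C1 = (dt + 2*K*X)/denom = (6.9 + 2*6.7*0.08)/19.228 = 0.4146.
C2 = (2*K*(1-X) - dt)/denom = 0.2823.
O2 = C0*I2 + C1*I1 + C2*O1
   = 0.3031*142 + 0.4146*125 + 0.2823*43
   = 107.0 m^3/s.

107.0


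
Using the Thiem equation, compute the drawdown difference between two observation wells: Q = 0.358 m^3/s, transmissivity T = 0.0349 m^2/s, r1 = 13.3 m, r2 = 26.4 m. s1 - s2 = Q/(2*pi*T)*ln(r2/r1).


Thiem equation: s1 - s2 = Q/(2*pi*T) * ln(r2/r1).
ln(r2/r1) = ln(26.4/13.3) = 0.6856.
Q/(2*pi*T) = 0.358 / (2*pi*0.0349) = 0.358 / 0.2193 = 1.6326.
s1 - s2 = 1.6326 * 0.6856 = 1.1193 m.

1.1193


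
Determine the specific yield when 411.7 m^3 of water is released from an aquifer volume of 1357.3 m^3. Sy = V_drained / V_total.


Specific yield Sy = Volume drained / Total volume.
Sy = 411.7 / 1357.3
   = 0.3033.

0.3033


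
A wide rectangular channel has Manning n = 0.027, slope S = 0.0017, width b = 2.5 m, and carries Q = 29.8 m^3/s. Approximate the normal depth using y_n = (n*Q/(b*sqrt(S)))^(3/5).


We use the wide-channel approximation y_n = (n*Q/(b*sqrt(S)))^(3/5).
sqrt(S) = sqrt(0.0017) = 0.041231.
Numerator: n*Q = 0.027 * 29.8 = 0.8046.
Denominator: b*sqrt(S) = 2.5 * 0.041231 = 0.103077.
arg = 7.8058.
y_n = 7.8058^(3/5) = 3.4312 m.

3.4312


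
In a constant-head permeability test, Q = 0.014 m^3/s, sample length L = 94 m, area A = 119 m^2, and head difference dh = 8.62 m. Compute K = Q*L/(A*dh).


From K = Q*L / (A*dh):
Numerator: Q*L = 0.014 * 94 = 1.316.
Denominator: A*dh = 119 * 8.62 = 1025.78.
K = 1.316 / 1025.78 = 0.001283 m/s.

0.001283


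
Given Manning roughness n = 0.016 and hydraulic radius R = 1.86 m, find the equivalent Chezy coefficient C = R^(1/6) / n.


The Chezy coefficient relates to Manning's n through C = R^(1/6) / n.
R^(1/6) = 1.86^(1/6) = 1.108968.
C = 1.108968 / 0.016 = 69.31 m^(1/2)/s.

69.31


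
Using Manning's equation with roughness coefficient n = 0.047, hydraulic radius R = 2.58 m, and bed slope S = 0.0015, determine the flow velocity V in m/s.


Manning's equation gives V = (1/n) * R^(2/3) * S^(1/2).
First, compute R^(2/3) = 2.58^(2/3) = 1.8811.
Next, S^(1/2) = 0.0015^(1/2) = 0.03873.
Then 1/n = 1/0.047 = 21.28.
V = 21.28 * 1.8811 * 0.03873 = 1.5501 m/s.

1.5501


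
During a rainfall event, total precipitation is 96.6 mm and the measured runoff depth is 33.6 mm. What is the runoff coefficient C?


The runoff coefficient C = runoff depth / rainfall depth.
C = 33.6 / 96.6
  = 0.3478.

0.3478


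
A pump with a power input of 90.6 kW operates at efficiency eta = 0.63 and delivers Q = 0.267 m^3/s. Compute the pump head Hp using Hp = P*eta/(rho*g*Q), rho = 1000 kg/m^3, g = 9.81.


Pump head formula: Hp = P * eta / (rho * g * Q).
Numerator: P * eta = 90.6 * 1000 * 0.63 = 57078.0 W.
Denominator: rho * g * Q = 1000 * 9.81 * 0.267 = 2619.27.
Hp = 57078.0 / 2619.27 = 21.79 m.

21.79


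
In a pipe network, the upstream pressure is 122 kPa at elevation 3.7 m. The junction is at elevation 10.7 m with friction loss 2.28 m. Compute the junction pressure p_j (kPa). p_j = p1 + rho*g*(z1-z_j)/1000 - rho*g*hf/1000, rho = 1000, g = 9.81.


Junction pressure: p_j = p1 + rho*g*(z1 - z_j)/1000 - rho*g*hf/1000.
Elevation term = 1000*9.81*(3.7 - 10.7)/1000 = -68.67 kPa.
Friction term = 1000*9.81*2.28/1000 = 22.367 kPa.
p_j = 122 + -68.67 - 22.367 = 30.96 kPa.

30.96


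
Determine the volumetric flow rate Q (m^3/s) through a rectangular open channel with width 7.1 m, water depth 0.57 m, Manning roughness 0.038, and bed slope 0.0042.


For a rectangular channel, the cross-sectional area A = b * y = 7.1 * 0.57 = 4.05 m^2.
The wetted perimeter P = b + 2y = 7.1 + 2*0.57 = 8.24 m.
Hydraulic radius R = A/P = 4.05/8.24 = 0.4911 m.
Velocity V = (1/n)*R^(2/3)*S^(1/2) = (1/0.038)*0.4911^(2/3)*0.0042^(1/2) = 1.0616 m/s.
Discharge Q = A * V = 4.05 * 1.0616 = 4.296 m^3/s.

4.296


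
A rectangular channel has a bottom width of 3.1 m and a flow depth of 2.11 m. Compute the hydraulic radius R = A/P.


For a rectangular section:
Flow area A = b * y = 3.1 * 2.11 = 6.54 m^2.
Wetted perimeter P = b + 2y = 3.1 + 2*2.11 = 7.32 m.
Hydraulic radius R = A/P = 6.54 / 7.32 = 0.8936 m.

0.8936


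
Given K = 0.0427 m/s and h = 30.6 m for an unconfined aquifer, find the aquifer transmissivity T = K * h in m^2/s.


Transmissivity is defined as T = K * h.
T = 0.0427 * 30.6
  = 1.3066 m^2/s.

1.3066


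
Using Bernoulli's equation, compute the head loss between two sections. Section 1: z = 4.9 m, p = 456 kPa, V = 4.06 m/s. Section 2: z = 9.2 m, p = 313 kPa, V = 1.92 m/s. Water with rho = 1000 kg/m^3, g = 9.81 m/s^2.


Total head at each section: H = z + p/(rho*g) + V^2/(2g).
H1 = 4.9 + 456*1000/(1000*9.81) + 4.06^2/(2*9.81)
   = 4.9 + 46.483 + 0.8401
   = 52.223 m.
H2 = 9.2 + 313*1000/(1000*9.81) + 1.92^2/(2*9.81)
   = 9.2 + 31.906 + 0.1879
   = 41.294 m.
h_L = H1 - H2 = 52.223 - 41.294 = 10.929 m.

10.929


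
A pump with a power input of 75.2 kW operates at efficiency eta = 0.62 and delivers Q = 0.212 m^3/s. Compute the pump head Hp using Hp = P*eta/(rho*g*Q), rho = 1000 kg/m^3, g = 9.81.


Pump head formula: Hp = P * eta / (rho * g * Q).
Numerator: P * eta = 75.2 * 1000 * 0.62 = 46624.0 W.
Denominator: rho * g * Q = 1000 * 9.81 * 0.212 = 2079.72.
Hp = 46624.0 / 2079.72 = 22.42 m.

22.42


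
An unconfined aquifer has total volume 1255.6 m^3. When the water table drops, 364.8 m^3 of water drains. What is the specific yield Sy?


Specific yield Sy = Volume drained / Total volume.
Sy = 364.8 / 1255.6
   = 0.2905.

0.2905


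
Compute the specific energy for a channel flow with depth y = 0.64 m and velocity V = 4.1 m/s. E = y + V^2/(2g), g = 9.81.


Specific energy E = y + V^2/(2g).
Velocity head = V^2/(2g) = 4.1^2 / (2*9.81) = 16.81 / 19.62 = 0.8568 m.
E = 0.64 + 0.8568 = 1.4968 m.

1.4968


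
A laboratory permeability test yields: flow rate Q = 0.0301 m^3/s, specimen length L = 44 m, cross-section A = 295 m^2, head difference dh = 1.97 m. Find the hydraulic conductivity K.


From K = Q*L / (A*dh):
Numerator: Q*L = 0.0301 * 44 = 1.3244.
Denominator: A*dh = 295 * 1.97 = 581.15.
K = 1.3244 / 581.15 = 0.002279 m/s.

0.002279


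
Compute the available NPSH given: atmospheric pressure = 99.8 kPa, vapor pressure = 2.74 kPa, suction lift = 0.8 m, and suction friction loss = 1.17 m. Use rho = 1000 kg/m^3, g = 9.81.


NPSHa = p_atm/(rho*g) - z_s - hf_s - p_vap/(rho*g).
p_atm/(rho*g) = 99.8*1000 / (1000*9.81) = 10.173 m.
p_vap/(rho*g) = 2.74*1000 / (1000*9.81) = 0.279 m.
NPSHa = 10.173 - 0.8 - 1.17 - 0.279
      = 7.92 m.

7.92


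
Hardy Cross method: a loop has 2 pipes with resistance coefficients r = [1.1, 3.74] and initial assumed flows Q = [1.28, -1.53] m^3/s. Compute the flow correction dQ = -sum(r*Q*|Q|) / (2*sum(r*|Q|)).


Numerator terms (r*Q*|Q|): 1.1*1.28*|1.28| = 1.8022; 3.74*-1.53*|-1.53| = -8.755.
Sum of numerator = -6.9527.
Denominator terms (r*|Q|): 1.1*|1.28| = 1.408; 3.74*|-1.53| = 5.7222.
2 * sum of denominator = 2 * 7.1302 = 14.2604.
dQ = --6.9527 / 14.2604 = 0.4876 m^3/s.

0.4876


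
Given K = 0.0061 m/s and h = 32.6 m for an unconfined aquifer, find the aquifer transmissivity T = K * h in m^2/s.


Transmissivity is defined as T = K * h.
T = 0.0061 * 32.6
  = 0.1989 m^2/s.

0.1989


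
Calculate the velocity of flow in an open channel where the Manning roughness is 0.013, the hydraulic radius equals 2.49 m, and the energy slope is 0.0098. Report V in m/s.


Manning's equation gives V = (1/n) * R^(2/3) * S^(1/2).
First, compute R^(2/3) = 2.49^(2/3) = 1.8371.
Next, S^(1/2) = 0.0098^(1/2) = 0.098995.
Then 1/n = 1/0.013 = 76.92.
V = 76.92 * 1.8371 * 0.098995 = 13.9895 m/s.

13.9895


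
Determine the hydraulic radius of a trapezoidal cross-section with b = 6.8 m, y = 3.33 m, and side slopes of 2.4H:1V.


For a trapezoidal section with side slope z:
A = (b + z*y)*y = (6.8 + 2.4*3.33)*3.33 = 49.257 m^2.
P = b + 2*y*sqrt(1 + z^2) = 6.8 + 2*3.33*sqrt(1 + 2.4^2) = 24.116 m.
R = A/P = 49.257 / 24.116 = 2.0425 m.

2.0425


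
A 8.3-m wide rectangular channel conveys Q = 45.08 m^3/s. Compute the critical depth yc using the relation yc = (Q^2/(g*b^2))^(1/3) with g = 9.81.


Using yc = (Q^2 / (g * b^2))^(1/3):
Q^2 = 45.08^2 = 2032.21.
g * b^2 = 9.81 * 8.3^2 = 9.81 * 68.89 = 675.81.
Q^2 / (g*b^2) = 2032.21 / 675.81 = 3.0071.
yc = 3.0071^(1/3) = 1.4434 m.

1.4434


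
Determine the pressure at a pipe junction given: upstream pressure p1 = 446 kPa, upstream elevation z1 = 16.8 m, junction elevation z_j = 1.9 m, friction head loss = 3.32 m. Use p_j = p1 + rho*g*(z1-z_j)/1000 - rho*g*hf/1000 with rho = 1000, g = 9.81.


Junction pressure: p_j = p1 + rho*g*(z1 - z_j)/1000 - rho*g*hf/1000.
Elevation term = 1000*9.81*(16.8 - 1.9)/1000 = 146.169 kPa.
Friction term = 1000*9.81*3.32/1000 = 32.569 kPa.
p_j = 446 + 146.169 - 32.569 = 559.6 kPa.

559.6


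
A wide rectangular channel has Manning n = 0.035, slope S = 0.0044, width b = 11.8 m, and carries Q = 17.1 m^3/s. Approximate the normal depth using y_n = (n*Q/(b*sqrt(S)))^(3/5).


We use the wide-channel approximation y_n = (n*Q/(b*sqrt(S)))^(3/5).
sqrt(S) = sqrt(0.0044) = 0.066332.
Numerator: n*Q = 0.035 * 17.1 = 0.5985.
Denominator: b*sqrt(S) = 11.8 * 0.066332 = 0.782718.
arg = 0.7646.
y_n = 0.7646^(3/5) = 0.8513 m.

0.8513


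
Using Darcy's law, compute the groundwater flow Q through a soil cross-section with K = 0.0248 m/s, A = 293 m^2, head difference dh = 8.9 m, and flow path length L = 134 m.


Darcy's law: Q = K * A * i, where i = dh/L.
Hydraulic gradient i = 8.9 / 134 = 0.066418.
Q = 0.0248 * 293 * 0.066418
  = 0.4826 m^3/s.

0.4826


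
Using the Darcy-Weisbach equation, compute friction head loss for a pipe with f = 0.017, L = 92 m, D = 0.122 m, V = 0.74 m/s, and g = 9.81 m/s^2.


Darcy-Weisbach equation: h_f = f * (L/D) * V^2/(2g).
f * L/D = 0.017 * 92/0.122 = 12.8197.
V^2/(2g) = 0.74^2 / (2*9.81) = 0.5476 / 19.62 = 0.0279 m.
h_f = 12.8197 * 0.0279 = 0.358 m.

0.358


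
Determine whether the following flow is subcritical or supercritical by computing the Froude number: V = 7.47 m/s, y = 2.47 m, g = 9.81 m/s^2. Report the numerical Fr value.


The Froude number is defined as Fr = V / sqrt(g*y).
g*y = 9.81 * 2.47 = 24.2307.
sqrt(g*y) = sqrt(24.2307) = 4.9225.
Fr = 7.47 / 4.9225 = 1.5175.
Since Fr > 1, the flow is supercritical.

1.5175


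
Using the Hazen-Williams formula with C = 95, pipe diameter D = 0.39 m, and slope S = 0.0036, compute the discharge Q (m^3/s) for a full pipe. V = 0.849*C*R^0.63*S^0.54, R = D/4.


For a full circular pipe, R = D/4 = 0.39/4 = 0.0975 m.
V = 0.849 * 95 * 0.0975^0.63 * 0.0036^0.54
  = 0.849 * 95 * 0.230713 * 0.047907
  = 0.8915 m/s.
Pipe area A = pi*D^2/4 = pi*0.39^2/4 = 0.1195 m^2.
Q = A * V = 0.1195 * 0.8915 = 0.1065 m^3/s.

0.1065


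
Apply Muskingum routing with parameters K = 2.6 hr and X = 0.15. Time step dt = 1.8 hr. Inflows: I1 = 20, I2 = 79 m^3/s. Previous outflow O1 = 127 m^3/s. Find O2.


Muskingum coefficients:
denom = 2*K*(1-X) + dt = 2*2.6*(1-0.15) + 1.8 = 6.22.
C0 = (dt - 2*K*X)/denom = (1.8 - 2*2.6*0.15)/6.22 = 0.164.
C1 = (dt + 2*K*X)/denom = (1.8 + 2*2.6*0.15)/6.22 = 0.4148.
C2 = (2*K*(1-X) - dt)/denom = 0.4212.
O2 = C0*I2 + C1*I1 + C2*O1
   = 0.164*79 + 0.4148*20 + 0.4212*127
   = 74.75 m^3/s.

74.75


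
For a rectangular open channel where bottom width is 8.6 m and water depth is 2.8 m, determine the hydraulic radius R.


For a rectangular section:
Flow area A = b * y = 8.6 * 2.8 = 24.08 m^2.
Wetted perimeter P = b + 2y = 8.6 + 2*2.8 = 14.2 m.
Hydraulic radius R = A/P = 24.08 / 14.2 = 1.6958 m.

1.6958


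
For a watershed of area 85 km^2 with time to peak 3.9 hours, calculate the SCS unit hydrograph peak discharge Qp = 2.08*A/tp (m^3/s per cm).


SCS formula: Qp = 2.08 * A / tp.
Qp = 2.08 * 85 / 3.9
   = 176.8 / 3.9
   = 45.33 m^3/s per cm.

45.33


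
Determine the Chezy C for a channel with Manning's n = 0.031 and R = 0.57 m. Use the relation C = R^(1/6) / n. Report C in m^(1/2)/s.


The Chezy coefficient relates to Manning's n through C = R^(1/6) / n.
R^(1/6) = 0.57^(1/6) = 0.910568.
C = 0.910568 / 0.031 = 29.37 m^(1/2)/s.

29.37


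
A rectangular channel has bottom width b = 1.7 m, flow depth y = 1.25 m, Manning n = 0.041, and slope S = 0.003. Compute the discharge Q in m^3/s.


For a rectangular channel, the cross-sectional area A = b * y = 1.7 * 1.25 = 2.12 m^2.
The wetted perimeter P = b + 2y = 1.7 + 2*1.25 = 4.2 m.
Hydraulic radius R = A/P = 2.12/4.2 = 0.506 m.
Velocity V = (1/n)*R^(2/3)*S^(1/2) = (1/0.041)*0.506^(2/3)*0.003^(1/2) = 0.8482 m/s.
Discharge Q = A * V = 2.12 * 0.8482 = 1.803 m^3/s.

1.803


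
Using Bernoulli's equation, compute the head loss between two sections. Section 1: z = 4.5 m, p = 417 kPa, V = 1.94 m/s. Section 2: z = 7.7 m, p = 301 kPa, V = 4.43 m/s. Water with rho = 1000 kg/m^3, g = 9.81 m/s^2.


Total head at each section: H = z + p/(rho*g) + V^2/(2g).
H1 = 4.5 + 417*1000/(1000*9.81) + 1.94^2/(2*9.81)
   = 4.5 + 42.508 + 0.1918
   = 47.199 m.
H2 = 7.7 + 301*1000/(1000*9.81) + 4.43^2/(2*9.81)
   = 7.7 + 30.683 + 1.0002
   = 39.383 m.
h_L = H1 - H2 = 47.199 - 39.383 = 7.816 m.

7.816


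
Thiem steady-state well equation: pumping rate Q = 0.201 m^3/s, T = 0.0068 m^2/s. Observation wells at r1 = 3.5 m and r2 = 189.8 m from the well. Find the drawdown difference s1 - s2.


Thiem equation: s1 - s2 = Q/(2*pi*T) * ln(r2/r1).
ln(r2/r1) = ln(189.8/3.5) = 3.9932.
Q/(2*pi*T) = 0.201 / (2*pi*0.0068) = 0.201 / 0.0427 = 4.7044.
s1 - s2 = 4.7044 * 3.9932 = 18.7858 m.

18.7858
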